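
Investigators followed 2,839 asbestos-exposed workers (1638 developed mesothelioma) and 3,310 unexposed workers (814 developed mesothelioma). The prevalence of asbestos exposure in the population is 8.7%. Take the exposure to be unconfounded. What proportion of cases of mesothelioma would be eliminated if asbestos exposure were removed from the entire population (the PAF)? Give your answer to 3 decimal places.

p₁ = P(outcome | exposed) = 1638/2839 = 0.57696
p₀ = P(outcome | unexposed) = 814/3310 = 0.24592
Overall risk P(Y=1) = π·p₁ + (1−π)·p₀ = 0.087×0.57696 + 0.913×0.24592 = 0.27472.
Under exogeneity, PAF = [P(Y=1) − p₀] / P(Y=1).
PAF = (0.27472 − 0.24592) / 0.27472 ≈ 0.1048

PAF ≈ 0.105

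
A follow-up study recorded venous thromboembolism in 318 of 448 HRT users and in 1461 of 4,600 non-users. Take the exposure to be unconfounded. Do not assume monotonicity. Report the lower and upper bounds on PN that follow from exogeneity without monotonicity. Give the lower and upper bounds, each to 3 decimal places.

0.553 ≤ PN ≤ 0.961

p₁ = P(outcome | exposed) = 318/448 = 0.70982
p₀ = P(outcome | unexposed) = 1461/4600 = 0.31761
Under exogeneity alone the bounds on PN are max{0,(p₁−p₀)/p₁} ≤ PN ≤ min{1,(1−p₀)/p₁}.
  lower = (p₁ − p₀)/p₁ = 0.39221 / 0.70982 ≈ 0.5526
  upper = min{1, (1 − p₀)/p₁} = 0.68239 / 0.70982 ≈ 0.9614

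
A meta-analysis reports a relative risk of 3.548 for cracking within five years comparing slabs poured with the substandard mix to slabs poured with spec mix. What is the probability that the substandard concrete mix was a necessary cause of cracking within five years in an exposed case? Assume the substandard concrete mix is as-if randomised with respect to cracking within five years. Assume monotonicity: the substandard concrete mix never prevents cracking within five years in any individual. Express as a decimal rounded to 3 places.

PN ≈ 0.718

Under exogeneity and monotonicity, PN = (RR − 1) / RR = 1 − 1/RR.
PN = (3.548 − 1) / 3.548 = 2.548 / 3.548 ≈ 0.7182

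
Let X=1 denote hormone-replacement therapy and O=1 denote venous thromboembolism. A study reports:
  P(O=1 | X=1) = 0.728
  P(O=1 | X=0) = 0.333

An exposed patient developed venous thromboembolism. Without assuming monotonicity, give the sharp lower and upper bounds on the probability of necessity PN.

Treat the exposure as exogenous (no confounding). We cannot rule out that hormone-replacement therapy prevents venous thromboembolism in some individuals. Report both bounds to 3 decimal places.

Let p₁ = 0.728, p₀ = 0.333.
Under exogeneity alone the bounds on PN are max{0,(p₁−p₀)/p₁} ≤ PN ≤ min{1,(1−p₀)/p₁}.
  lower = (p₁ − p₀)/p₁ = 0.395 / 0.728 ≈ 0.5426
  upper = min{1, (1 − p₀)/p₁} = 0.667 / 0.728 ≈ 0.9162

0.543 ≤ PN ≤ 0.916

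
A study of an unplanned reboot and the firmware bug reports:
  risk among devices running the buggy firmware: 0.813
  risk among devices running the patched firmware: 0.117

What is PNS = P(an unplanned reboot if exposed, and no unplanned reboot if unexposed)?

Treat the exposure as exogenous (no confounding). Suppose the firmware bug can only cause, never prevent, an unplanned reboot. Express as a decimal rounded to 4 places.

Let p₁ = 0.813, p₀ = 0.117.
Under exogeneity and monotonicity, PNS = p₁ − p₀.
PNS = 0.813 − 0.117 = 0.696

PNS ≈ 0.6960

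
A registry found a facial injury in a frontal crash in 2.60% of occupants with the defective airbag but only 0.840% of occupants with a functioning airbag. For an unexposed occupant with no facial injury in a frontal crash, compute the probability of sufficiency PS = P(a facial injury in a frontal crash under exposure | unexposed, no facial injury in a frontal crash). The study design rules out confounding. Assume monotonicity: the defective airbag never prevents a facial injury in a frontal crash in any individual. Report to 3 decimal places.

p₁ = 0.026, p₀ = 0.0084.
Under exogeneity and monotonicity, PS = (p₁ − p₀) / (1 − p₀).
PS = (0.026 − 0.0084) / (1 − 0.0084) = 0.0176 / 0.9916 ≈ 0.0177

PS ≈ 0.018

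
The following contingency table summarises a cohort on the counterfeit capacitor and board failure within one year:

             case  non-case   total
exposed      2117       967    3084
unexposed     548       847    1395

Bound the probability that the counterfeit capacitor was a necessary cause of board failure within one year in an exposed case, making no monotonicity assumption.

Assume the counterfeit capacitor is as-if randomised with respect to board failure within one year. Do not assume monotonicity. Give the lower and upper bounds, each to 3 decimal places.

0.428 ≤ PN ≤ 0.885

p₁ = P(outcome | exposed) = 2117/3084 = 0.68645
p₀ = P(outcome | unexposed) = 548/1395 = 0.39283
Under exogeneity alone the bounds on PN are max{0,(p₁−p₀)/p₁} ≤ PN ≤ min{1,(1−p₀)/p₁}.
  lower = (p₁ − p₀)/p₁ = 0.29361 / 0.68645 ≈ 0.4277
  upper = min{1, (1 − p₀)/p₁} = 0.60717 / 0.68645 ≈ 0.8845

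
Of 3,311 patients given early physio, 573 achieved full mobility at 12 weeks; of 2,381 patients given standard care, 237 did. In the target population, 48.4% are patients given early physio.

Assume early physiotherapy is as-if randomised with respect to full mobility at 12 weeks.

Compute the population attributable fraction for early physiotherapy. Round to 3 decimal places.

PAF ≈ 0.263

p₁ = P(outcome | exposed) = 573/3311 = 0.17306
p₀ = P(outcome | unexposed) = 237/2381 = 0.099538
Overall risk P(Y=1) = π·p₁ + (1−π)·p₀ = 0.484×0.17306 + 0.516×0.099538 = 0.13512.
Under exogeneity, PAF = [P(Y=1) − p₀] / P(Y=1).
PAF = (0.13512 − 0.099538) / 0.13512 ≈ 0.2633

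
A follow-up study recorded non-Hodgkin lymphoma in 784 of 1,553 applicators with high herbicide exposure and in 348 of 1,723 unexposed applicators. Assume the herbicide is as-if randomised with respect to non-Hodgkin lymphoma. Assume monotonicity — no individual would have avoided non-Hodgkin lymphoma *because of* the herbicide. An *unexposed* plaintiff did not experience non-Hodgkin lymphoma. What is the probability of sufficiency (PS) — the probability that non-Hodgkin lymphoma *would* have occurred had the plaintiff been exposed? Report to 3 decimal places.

p₁ = P(outcome | exposed) = 784/1553 = 0.50483
p₀ = P(outcome | unexposed) = 348/1723 = 0.20197
Under exogeneity and monotonicity, PS = (p₁ − p₀) / (1 − p₀).
PS = (0.50483 − 0.20197) / (1 − 0.20197) = 0.30286 / 0.79803 ≈ 0.3795

PS ≈ 0.380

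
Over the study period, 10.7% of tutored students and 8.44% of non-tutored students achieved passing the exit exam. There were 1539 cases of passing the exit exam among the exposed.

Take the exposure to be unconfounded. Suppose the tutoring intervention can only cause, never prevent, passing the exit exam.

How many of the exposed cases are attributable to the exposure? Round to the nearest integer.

about 325 cases

p₁ = 0.107, p₀ = 0.0844.
PN = (p₁ − p₀)/p₁ = (0.107 − 0.0844) / 0.107 ≈ 0.21121.
Attributable cases ≈ PN × (exposed cases) = 0.21121 × 1539 ≈ 325.06.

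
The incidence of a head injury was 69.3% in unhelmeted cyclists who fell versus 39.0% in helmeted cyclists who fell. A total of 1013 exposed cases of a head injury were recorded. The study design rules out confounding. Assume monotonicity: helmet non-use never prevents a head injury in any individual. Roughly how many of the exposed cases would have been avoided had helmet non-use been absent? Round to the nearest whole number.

about 443 cases

p₁ = 0.693, p₀ = 0.39.
PN = (p₁ − p₀)/p₁ = (0.693 − 0.39) / 0.693 ≈ 0.43723.
Attributable cases ≈ PN × (exposed cases) = 0.43723 × 1013 ≈ 442.91.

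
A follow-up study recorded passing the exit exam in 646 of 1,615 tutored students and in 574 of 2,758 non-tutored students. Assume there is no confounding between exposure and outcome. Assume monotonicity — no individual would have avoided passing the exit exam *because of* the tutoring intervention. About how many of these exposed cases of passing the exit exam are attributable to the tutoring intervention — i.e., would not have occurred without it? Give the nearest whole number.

p₁ = P(outcome | exposed) = 646/1615 = 0.4
p₀ = P(outcome | unexposed) = 574/2758 = 0.20812
PN = (p₁ − p₀)/p₁ = (0.4 − 0.20812) / 0.4 ≈ 0.47970.
Attributable cases ≈ PN × (exposed cases) = 0.47970 × 646 ≈ 309.88.

about 310 cases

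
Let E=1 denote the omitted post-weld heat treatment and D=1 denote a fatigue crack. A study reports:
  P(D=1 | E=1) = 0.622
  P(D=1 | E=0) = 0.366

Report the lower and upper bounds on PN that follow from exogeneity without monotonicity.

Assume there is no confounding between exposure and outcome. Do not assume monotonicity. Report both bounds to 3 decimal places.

Let p₁ = 0.622, p₀ = 0.366.
Under exogeneity alone the bounds on PN are max{0,(p₁−p₀)/p₁} ≤ PN ≤ min{1,(1−p₀)/p₁}.
  lower = (p₁ − p₀)/p₁ = 0.256 / 0.622 ≈ 0.4116
  upper = min{1, (1 − p₀)/p₁} = 0.634 / 0.622 ≈ 1.0193 → capped at 1

0.412 ≤ PN ≤ 1.000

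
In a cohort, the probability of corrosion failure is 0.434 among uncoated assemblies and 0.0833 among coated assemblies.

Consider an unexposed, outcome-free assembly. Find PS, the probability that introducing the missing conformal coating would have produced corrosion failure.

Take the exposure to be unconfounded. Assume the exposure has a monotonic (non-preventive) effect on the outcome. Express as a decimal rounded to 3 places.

Let p₁ = 0.434, p₀ = 0.0833.
Under exogeneity and monotonicity, PS = (p₁ − p₀) / (1 − p₀).
PS = (0.434 − 0.0833) / (1 − 0.0833) = 0.3507 / 0.9167 ≈ 0.3826

PS ≈ 0.383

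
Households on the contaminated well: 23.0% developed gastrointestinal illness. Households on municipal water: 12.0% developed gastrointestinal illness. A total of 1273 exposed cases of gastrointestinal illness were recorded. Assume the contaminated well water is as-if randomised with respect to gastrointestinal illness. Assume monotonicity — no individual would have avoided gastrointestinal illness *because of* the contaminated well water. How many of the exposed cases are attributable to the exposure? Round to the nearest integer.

about 609 cases

p₁ = 0.23, p₀ = 0.12.
PN = (p₁ − p₀)/p₁ = (0.23 − 0.12) / 0.23 ≈ 0.47826.
Attributable cases ≈ PN × (exposed cases) = 0.47826 × 1273 ≈ 608.83.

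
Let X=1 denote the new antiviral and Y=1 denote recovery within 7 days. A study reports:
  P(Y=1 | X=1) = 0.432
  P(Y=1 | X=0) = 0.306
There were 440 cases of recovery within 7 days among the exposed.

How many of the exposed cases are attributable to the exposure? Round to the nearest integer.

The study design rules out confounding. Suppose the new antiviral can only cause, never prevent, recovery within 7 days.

Let p₁ = 0.432, p₀ = 0.306.
PN = (p₁ − p₀)/p₁ = (0.432 − 0.306) / 0.432 ≈ 0.29167.
Attributable cases ≈ PN × (exposed cases) = 0.29167 × 440 ≈ 128.33.

about 128 cases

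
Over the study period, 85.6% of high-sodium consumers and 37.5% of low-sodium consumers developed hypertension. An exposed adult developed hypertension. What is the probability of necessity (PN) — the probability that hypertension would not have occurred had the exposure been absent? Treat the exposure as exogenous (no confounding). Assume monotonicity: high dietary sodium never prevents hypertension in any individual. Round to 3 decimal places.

p₁ = 0.856, p₀ = 0.375.
Under exogeneity and monotonicity, PN = (p₁ − p₀) / p₁.
PN = (0.856 − 0.375) / 0.856 = 0.481 / 0.856 ≈ 0.5619

PN ≈ 0.562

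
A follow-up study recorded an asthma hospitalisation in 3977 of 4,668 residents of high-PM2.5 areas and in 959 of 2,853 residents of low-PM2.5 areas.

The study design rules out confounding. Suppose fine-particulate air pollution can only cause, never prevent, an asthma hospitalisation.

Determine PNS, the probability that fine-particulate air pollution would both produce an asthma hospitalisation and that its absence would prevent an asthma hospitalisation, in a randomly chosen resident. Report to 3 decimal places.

p₁ = P(outcome | exposed) = 3977/4668 = 0.85197
p₀ = P(outcome | unexposed) = 959/2853 = 0.33614
Under exogeneity and monotonicity, PNS = p₁ − p₀.
PNS = 0.85197 − 0.33614 = 0.51583

PNS ≈ 0.516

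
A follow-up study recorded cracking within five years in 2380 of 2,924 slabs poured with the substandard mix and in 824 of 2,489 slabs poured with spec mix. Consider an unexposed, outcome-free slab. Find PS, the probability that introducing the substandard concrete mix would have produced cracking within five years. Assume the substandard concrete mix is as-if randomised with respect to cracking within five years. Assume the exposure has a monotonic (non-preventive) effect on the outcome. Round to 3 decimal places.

PS ≈ 0.722

p₁ = P(outcome | exposed) = 2380/2924 = 0.81395
p₀ = P(outcome | unexposed) = 824/2489 = 0.33106
Under exogeneity and monotonicity, PS = (p₁ − p₀) / (1 − p₀).
PS = (0.81395 − 0.33106) / (1 − 0.33106) = 0.4829 / 0.66894 ≈ 0.7219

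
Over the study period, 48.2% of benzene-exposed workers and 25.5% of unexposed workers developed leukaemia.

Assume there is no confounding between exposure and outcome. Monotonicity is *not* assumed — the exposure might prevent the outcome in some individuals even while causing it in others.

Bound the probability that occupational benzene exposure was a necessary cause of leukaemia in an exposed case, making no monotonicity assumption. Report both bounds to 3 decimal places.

0.471 ≤ PN ≤ 1.000

p₁ = 0.482, p₀ = 0.255.
Under exogeneity alone the bounds on PN are max{0,(p₁−p₀)/p₁} ≤ PN ≤ min{1,(1−p₀)/p₁}.
  lower = (p₁ − p₀)/p₁ = 0.227 / 0.482 ≈ 0.4710
  upper = min{1, (1 − p₀)/p₁} = 0.745 / 0.482 ≈ 1.5456 → capped at 1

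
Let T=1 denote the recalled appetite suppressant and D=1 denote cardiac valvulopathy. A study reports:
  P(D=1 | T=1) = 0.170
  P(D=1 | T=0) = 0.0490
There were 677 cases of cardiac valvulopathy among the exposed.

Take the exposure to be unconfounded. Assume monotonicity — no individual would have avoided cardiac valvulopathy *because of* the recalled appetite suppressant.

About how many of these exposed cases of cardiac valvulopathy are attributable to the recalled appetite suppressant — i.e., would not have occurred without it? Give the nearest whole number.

about 482 cases

Let p₁ = 0.17, p₀ = 0.049.
PN = (p₁ − p₀)/p₁ = (0.17 − 0.049) / 0.17 ≈ 0.71176.
Attributable cases ≈ PN × (exposed cases) = 0.71176 × 677 ≈ 481.86.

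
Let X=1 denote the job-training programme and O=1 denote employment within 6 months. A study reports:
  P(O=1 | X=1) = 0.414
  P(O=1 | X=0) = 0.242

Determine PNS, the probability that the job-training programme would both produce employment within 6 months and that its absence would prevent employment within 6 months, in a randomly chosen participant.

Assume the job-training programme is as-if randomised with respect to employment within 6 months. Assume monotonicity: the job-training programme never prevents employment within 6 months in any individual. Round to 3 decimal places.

Let p₁ = 0.414, p₀ = 0.242.
Under exogeneity and monotonicity, PNS = p₁ − p₀.
PNS = 0.414 − 0.242 = 0.172

PNS ≈ 0.172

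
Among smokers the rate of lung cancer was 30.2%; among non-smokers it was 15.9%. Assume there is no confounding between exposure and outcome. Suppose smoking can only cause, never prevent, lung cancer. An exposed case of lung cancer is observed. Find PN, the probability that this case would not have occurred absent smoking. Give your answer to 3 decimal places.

PN ≈ 0.474

p₁ = 0.302, p₀ = 0.159.
Under exogeneity and monotonicity, PN = (p₁ − p₀) / p₁.
PN = (0.302 − 0.159) / 0.302 = 0.143 / 0.302 ≈ 0.4735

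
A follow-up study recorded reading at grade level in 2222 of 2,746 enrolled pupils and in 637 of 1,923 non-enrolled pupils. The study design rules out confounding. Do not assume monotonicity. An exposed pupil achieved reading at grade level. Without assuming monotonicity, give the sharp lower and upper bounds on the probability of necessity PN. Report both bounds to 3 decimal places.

0.591 ≤ PN ≤ 0.826

p₁ = P(outcome | exposed) = 2222/2746 = 0.80918
p₀ = P(outcome | unexposed) = 637/1923 = 0.33125
Under exogeneity alone the bounds on PN are max{0,(p₁−p₀)/p₁} ≤ PN ≤ min{1,(1−p₀)/p₁}.
  lower = (p₁ − p₀)/p₁ = 0.47792 / 0.80918 ≈ 0.5906
  upper = min{1, (1 − p₀)/p₁} = 0.66875 / 0.80918 ≈ 0.8265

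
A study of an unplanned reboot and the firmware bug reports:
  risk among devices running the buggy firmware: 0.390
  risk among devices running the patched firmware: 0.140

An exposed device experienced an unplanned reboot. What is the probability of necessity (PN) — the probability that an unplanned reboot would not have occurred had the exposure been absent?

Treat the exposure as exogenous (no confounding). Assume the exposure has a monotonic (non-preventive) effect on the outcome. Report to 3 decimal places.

Let p₁ = 0.39, p₀ = 0.14.
Under exogeneity and monotonicity, PN = (p₁ − p₀) / p₁.
PN = (0.39 − 0.14) / 0.39 = 0.25 / 0.39 ≈ 0.6410

PN ≈ 0.641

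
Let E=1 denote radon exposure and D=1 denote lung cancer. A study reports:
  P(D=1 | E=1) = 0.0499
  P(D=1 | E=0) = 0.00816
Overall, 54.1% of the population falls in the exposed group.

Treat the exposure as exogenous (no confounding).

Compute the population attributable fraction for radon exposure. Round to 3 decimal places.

PAF ≈ 0.735

Let p₁ = 0.0499, p₀ = 0.00816.
Overall risk P(Y=1) = π·p₁ + (1−π)·p₀ = 0.541×0.0499 + 0.459×0.00816 = 0.030741.
Under exogeneity, PAF = [P(Y=1) − p₀] / P(Y=1).
PAF = (0.030741 − 0.00816) / 0.030741 ≈ 0.7346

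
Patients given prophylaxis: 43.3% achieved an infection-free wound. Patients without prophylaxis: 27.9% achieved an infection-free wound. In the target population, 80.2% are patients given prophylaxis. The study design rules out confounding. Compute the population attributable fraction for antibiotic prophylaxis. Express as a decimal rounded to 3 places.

p₁ = 0.433, p₀ = 0.279.
Overall risk P(Y=1) = π·p₁ + (1−π)·p₀ = 0.802×0.433 + 0.198×0.279 = 0.40251.
Under exogeneity, PAF = [P(Y=1) − p₀] / P(Y=1).
PAF = (0.40251 − 0.279) / 0.40251 ≈ 0.3068

PAF ≈ 0.307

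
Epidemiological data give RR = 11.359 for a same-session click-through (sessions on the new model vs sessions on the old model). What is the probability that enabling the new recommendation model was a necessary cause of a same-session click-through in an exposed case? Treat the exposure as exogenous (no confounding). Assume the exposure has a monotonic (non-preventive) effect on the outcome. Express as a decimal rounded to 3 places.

PN ≈ 0.912

Under exogeneity and monotonicity, PN = (RR − 1) / RR = 1 − 1/RR.
PN = (11.359 − 1) / 11.359 = 10.36 / 11.359 ≈ 0.9120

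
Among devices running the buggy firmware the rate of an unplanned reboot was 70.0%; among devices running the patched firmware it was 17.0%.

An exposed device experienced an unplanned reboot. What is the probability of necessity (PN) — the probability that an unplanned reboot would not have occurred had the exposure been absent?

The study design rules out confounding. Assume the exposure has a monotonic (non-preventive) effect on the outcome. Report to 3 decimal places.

p₁ = 0.7, p₀ = 0.17.
Under exogeneity and monotonicity, PN = (p₁ − p₀) / p₁.
PN = (0.7 − 0.17) / 0.7 = 0.53 / 0.7 ≈ 0.7571

PN ≈ 0.757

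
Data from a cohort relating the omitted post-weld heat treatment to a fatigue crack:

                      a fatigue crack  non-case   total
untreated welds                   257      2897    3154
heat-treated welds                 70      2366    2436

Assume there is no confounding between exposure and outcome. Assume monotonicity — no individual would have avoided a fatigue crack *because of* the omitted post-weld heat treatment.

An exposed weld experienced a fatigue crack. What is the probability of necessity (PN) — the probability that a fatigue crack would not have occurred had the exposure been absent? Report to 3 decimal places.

PN ≈ 0.647

p₁ = P(outcome | exposed) = 257/3154 = 0.081484
p₀ = P(outcome | unexposed) = 70/2436 = 0.028736
Under exogeneity and monotonicity, PN = (p₁ − p₀)/p₁.
PN = (0.081484 − 0.028736) / 0.081484 ≈ 0.6473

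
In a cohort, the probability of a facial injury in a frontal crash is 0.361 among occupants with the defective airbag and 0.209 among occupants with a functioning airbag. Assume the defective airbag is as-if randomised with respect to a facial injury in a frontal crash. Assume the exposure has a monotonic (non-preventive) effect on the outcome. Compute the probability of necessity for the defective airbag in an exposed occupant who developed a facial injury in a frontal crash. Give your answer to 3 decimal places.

Let p₁ = 0.361, p₀ = 0.209.
Under exogeneity and monotonicity, PN = (p₁ − p₀) / p₁.
PN = (0.361 − 0.209) / 0.361 = 0.152 / 0.361 ≈ 0.4211

PN ≈ 0.421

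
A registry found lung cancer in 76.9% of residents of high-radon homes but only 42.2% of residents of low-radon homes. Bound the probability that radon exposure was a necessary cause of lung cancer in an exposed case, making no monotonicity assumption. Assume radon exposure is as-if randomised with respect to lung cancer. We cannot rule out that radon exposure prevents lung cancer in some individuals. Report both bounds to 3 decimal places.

p₁ = 0.769, p₀ = 0.422.
Under exogeneity alone the bounds on PN are max{0,(p₁−p₀)/p₁} ≤ PN ≤ min{1,(1−p₀)/p₁}.
  lower = (p₁ − p₀)/p₁ = 0.347 / 0.769 ≈ 0.4512
  upper = min{1, (1 − p₀)/p₁} = 0.578 / 0.769 ≈ 0.7516

0.451 ≤ PN ≤ 0.752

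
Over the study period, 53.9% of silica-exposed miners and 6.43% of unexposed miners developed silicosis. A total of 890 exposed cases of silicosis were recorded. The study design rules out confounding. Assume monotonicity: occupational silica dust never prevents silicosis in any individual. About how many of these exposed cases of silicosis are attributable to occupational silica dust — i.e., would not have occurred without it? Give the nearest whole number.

about 784 cases

p₁ = 0.539, p₀ = 0.0643.
PN = (p₁ − p₀)/p₁ = (0.539 − 0.0643) / 0.539 ≈ 0.88071.
Attributable cases ≈ PN × (exposed cases) = 0.88071 × 890 ≈ 783.83.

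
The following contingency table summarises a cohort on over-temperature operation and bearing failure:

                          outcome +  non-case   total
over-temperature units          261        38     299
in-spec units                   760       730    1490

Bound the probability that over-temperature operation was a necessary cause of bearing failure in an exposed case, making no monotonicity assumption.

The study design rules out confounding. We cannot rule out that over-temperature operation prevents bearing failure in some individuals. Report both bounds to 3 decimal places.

0.416 ≤ PN ≤ 0.561

p₁ = P(outcome | exposed) = 261/299 = 0.87291
p₀ = P(outcome | unexposed) = 760/1490 = 0.51007
Under exogeneity alone the bounds on PN are max{0,(p₁−p₀)/p₁} ≤ PN ≤ min{1,(1−p₀)/p₁}.
  lower = (p₁ − p₀)/p₁ = 0.36284 / 0.87291 ≈ 0.4157
  upper = min{1, (1 − p₀)/p₁} = 0.48993 / 0.87291 ≈ 0.5613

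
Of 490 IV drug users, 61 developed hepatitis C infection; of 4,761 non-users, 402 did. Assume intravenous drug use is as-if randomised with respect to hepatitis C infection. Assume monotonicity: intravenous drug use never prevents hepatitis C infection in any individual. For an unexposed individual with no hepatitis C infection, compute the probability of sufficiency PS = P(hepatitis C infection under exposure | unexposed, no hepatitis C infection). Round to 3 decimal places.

PS ≈ 0.044

p₁ = P(outcome | exposed) = 61/490 = 0.12449
p₀ = P(outcome | unexposed) = 402/4761 = 0.084436
Under exogeneity and monotonicity, PS = (p₁ − p₀) / (1 − p₀).
PS = (0.12449 − 0.084436) / (1 − 0.084436) = 0.040054 / 0.91556 ≈ 0.0437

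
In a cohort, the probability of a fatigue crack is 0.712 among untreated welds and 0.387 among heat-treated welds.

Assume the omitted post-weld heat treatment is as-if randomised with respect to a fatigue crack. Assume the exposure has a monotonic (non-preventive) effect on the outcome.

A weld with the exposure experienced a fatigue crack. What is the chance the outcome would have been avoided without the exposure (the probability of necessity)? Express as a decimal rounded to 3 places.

Let p₁ = 0.712, p₀ = 0.387.
Under exogeneity and monotonicity, PN = (p₁ − p₀) / p₁.
PN = (0.712 − 0.387) / 0.712 = 0.325 / 0.712 ≈ 0.4565

PN ≈ 0.456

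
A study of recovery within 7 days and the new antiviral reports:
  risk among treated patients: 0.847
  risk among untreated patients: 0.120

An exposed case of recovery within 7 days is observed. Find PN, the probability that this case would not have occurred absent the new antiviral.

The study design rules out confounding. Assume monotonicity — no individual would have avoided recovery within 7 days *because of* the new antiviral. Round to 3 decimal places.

PN ≈ 0.858

Let p₁ = 0.847, p₀ = 0.12.
Under exogeneity and monotonicity, PN = (p₁ − p₀) / p₁.
PN = (0.847 − 0.12) / 0.847 = 0.727 / 0.847 ≈ 0.8583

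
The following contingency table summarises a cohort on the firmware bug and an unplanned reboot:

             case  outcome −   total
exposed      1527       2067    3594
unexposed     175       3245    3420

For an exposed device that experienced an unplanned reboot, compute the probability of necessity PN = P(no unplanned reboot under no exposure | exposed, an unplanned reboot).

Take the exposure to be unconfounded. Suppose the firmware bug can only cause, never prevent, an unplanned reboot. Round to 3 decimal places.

PN ≈ 0.880

p₁ = P(outcome | exposed) = 1527/3594 = 0.42487
p₀ = P(outcome | unexposed) = 175/3420 = 0.05117
Under exogeneity and monotonicity, PN = (p₁ − p₀) / p₁.
PN = (0.42487 − 0.05117) / 0.42487 = 0.37371 / 0.42487 ≈ 0.8796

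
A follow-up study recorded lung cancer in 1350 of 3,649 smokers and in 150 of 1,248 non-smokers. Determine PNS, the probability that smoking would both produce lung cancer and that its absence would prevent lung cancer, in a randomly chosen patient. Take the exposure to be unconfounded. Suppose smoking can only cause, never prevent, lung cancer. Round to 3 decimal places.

PNS ≈ 0.250

p₁ = P(outcome | exposed) = 1350/3649 = 0.36996
p₀ = P(outcome | unexposed) = 150/1248 = 0.12019
Under exogeneity and monotonicity, PNS = p₁ − p₀.
PNS = 0.36996 − 0.12019 = 0.24977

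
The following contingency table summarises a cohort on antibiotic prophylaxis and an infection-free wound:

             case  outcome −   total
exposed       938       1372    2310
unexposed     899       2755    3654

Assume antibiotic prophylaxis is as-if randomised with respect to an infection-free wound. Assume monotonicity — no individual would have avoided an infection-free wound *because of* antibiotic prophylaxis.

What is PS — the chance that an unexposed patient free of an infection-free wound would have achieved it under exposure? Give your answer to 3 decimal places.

p₁ = P(outcome | exposed) = 938/2310 = 0.40606
p₀ = P(outcome | unexposed) = 899/3654 = 0.24603
Under exogeneity and monotonicity, PS = (p₁ − p₀)/(1 − p₀).
PS = (0.40606 − 0.24603) / 0.75397 ≈ 0.2122

PS ≈ 0.212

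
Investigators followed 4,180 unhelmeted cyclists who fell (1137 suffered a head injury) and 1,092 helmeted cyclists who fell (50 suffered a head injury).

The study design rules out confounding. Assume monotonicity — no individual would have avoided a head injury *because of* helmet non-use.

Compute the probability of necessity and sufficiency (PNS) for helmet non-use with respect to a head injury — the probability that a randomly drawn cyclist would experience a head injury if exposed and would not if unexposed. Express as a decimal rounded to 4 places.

PNS ≈ 0.2262

p₁ = P(outcome | exposed) = 1137/4180 = 0.27201
p₀ = P(outcome | unexposed) = 50/1092 = 0.045788
Under exogeneity and monotonicity, PNS = p₁ − p₀.
PNS = 0.27201 − 0.045788 = 0.22622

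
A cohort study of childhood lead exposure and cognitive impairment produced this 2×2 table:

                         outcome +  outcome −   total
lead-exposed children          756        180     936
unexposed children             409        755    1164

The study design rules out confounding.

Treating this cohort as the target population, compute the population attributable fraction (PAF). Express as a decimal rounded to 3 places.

PAF ≈ 0.367

p₁ = P(outcome | exposed) = 756/936 = 0.80769
p₀ = P(outcome | unexposed) = 409/1164 = 0.35137
Exposure prevalence π = 936/2100 = 0.44571; overall risk P(Y=1) = 0.55476.
Under exogeneity, PAF = [P(Y=1) − p₀]/P(Y=1).
PAF = (0.55476 − 0.35137) / 0.55476 ≈ 0.3666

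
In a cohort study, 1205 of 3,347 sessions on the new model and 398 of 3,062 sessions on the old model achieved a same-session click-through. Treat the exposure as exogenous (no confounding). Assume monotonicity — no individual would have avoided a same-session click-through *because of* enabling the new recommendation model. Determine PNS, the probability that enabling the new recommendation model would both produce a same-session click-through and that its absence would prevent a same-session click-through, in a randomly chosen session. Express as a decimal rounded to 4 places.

PNS ≈ 0.2300

p₁ = P(outcome | exposed) = 1205/3347 = 0.36002
p₀ = P(outcome | unexposed) = 398/3062 = 0.12998
Under exogeneity and monotonicity, PNS = p₁ − p₀.
PNS = 0.36002 − 0.12998 = 0.23004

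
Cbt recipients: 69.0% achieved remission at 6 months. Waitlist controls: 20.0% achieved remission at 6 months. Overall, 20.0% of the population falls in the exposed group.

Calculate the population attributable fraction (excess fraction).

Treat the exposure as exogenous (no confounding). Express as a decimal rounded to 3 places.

p₁ = 0.69, p₀ = 0.2.
Overall risk P(Y=1) = π·p₁ + (1−π)·p₀ = 0.2×0.69 + 0.8×0.2 = 0.298.
Under exogeneity, PAF = [P(Y=1) − p₀] / P(Y=1).
PAF = (0.298 − 0.2) / 0.298 ≈ 0.3289

PAF ≈ 0.329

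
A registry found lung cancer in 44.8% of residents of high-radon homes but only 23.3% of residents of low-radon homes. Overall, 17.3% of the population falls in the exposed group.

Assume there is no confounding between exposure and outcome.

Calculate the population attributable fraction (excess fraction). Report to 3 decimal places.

p₁ = 0.448, p₀ = 0.233.
Overall risk P(Y=1) = π·p₁ + (1−π)·p₀ = 0.173×0.448 + 0.827×0.233 = 0.2702.
Under exogeneity, PAF = [P(Y=1) − p₀] / P(Y=1).
PAF = (0.2702 − 0.233) / 0.2702 ≈ 0.1377

PAF ≈ 0.138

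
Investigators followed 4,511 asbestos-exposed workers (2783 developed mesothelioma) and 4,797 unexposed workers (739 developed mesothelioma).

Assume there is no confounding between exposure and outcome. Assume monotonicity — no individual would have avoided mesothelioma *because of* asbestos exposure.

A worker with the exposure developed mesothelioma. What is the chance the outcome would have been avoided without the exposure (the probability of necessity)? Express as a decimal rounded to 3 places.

PN ≈ 0.750

p₁ = P(outcome | exposed) = 2783/4511 = 0.61694
p₀ = P(outcome | unexposed) = 739/4797 = 0.15405
Under exogeneity and monotonicity, PN = (p₁ − p₀) / p₁.
PN = (0.61694 − 0.15405) / 0.61694 = 0.46288 / 0.61694 ≈ 0.7503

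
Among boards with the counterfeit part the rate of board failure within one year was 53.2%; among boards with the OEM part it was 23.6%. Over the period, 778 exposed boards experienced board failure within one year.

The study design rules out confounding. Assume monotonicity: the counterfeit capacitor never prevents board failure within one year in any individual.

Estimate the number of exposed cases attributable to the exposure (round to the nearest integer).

p₁ = 0.532, p₀ = 0.236.
PN = (p₁ − p₀)/p₁ = (0.532 − 0.236) / 0.532 ≈ 0.55639.
Attributable cases ≈ PN × (exposed cases) = 0.55639 × 778 ≈ 432.87.

about 433 cases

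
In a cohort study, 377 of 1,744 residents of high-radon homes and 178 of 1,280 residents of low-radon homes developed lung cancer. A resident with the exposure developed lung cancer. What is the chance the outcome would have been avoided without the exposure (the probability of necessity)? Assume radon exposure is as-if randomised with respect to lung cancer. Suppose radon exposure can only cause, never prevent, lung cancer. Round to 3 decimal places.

p₁ = P(outcome | exposed) = 377/1744 = 0.21617
p₀ = P(outcome | unexposed) = 178/1280 = 0.13906
Under exogeneity and monotonicity, PN = (p₁ − p₀) / p₁.
PN = (0.21617 − 0.13906) / 0.21617 = 0.077107 / 0.21617 ≈ 0.3567

PN ≈ 0.357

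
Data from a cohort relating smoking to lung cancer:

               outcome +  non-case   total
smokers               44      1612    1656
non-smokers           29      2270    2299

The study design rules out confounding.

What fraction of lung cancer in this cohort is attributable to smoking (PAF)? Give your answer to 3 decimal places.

p₁ = P(outcome | exposed) = 44/1656 = 0.02657
p₀ = P(outcome | unexposed) = 29/2299 = 0.012614
Exposure prevalence π = 1656/3955 = 0.41871; overall risk P(Y=1) = 0.018458.
Under exogeneity, PAF = [P(Y=1) − p₀]/P(Y=1).
PAF = (0.018458 − 0.012614) / 0.018458 ≈ 0.3166

PAF ≈ 0.317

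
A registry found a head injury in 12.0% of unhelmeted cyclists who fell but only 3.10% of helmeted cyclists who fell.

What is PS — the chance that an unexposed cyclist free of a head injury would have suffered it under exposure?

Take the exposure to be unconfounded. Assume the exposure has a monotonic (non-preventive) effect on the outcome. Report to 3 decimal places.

PS ≈ 0.092

p₁ = 0.12, p₀ = 0.031.
Under exogeneity and monotonicity, PS = (p₁ − p₀) / (1 − p₀).
PS = (0.12 − 0.031) / (1 − 0.031) = 0.089 / 0.969 ≈ 0.0918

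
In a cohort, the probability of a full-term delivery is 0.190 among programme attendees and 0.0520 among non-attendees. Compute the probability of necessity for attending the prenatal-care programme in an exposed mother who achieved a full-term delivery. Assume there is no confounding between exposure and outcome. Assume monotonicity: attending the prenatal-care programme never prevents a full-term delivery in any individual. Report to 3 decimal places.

PN ≈ 0.726

Let p₁ = 0.19, p₀ = 0.052.
Under exogeneity and monotonicity, PN = (p₁ − p₀) / p₁.
PN = (0.19 − 0.052) / 0.19 = 0.138 / 0.19 ≈ 0.7263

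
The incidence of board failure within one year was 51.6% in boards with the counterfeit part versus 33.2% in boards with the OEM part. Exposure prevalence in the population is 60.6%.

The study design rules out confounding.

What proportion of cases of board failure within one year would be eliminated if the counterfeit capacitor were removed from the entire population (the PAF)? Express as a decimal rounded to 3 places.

p₁ = 0.516, p₀ = 0.332.
Overall risk P(Y=1) = π·p₁ + (1−π)·p₀ = 0.606×0.516 + 0.394×0.332 = 0.4435.
Under exogeneity, PAF = [P(Y=1) − p₀] / P(Y=1).
PAF = (0.4435 − 0.332) / 0.4435 ≈ 0.2514

PAF ≈ 0.251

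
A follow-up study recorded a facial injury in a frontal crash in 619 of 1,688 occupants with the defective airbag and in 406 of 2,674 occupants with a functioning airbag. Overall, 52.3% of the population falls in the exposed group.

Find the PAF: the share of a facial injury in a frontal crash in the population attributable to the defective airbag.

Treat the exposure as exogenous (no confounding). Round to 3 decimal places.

PAF ≈ 0.425

p₁ = P(outcome | exposed) = 619/1688 = 0.36671
p₀ = P(outcome | unexposed) = 406/2674 = 0.15183
Overall risk P(Y=1) = π·p₁ + (1−π)·p₀ = 0.523×0.36671 + 0.477×0.15183 = 0.26421.
Under exogeneity, PAF = [P(Y=1) − p₀] / P(Y=1).
PAF = (0.26421 − 0.15183) / 0.26421 ≈ 0.4253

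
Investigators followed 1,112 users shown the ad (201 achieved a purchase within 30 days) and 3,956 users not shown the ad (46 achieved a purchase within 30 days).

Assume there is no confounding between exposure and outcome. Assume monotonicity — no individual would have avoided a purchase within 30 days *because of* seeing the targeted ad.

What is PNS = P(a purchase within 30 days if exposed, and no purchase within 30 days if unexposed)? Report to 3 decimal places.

p₁ = P(outcome | exposed) = 201/1112 = 0.18076
p₀ = P(outcome | unexposed) = 46/3956 = 0.011628
Under exogeneity and monotonicity, PNS = p₁ − p₀.
PNS = 0.18076 − 0.011628 = 0.16913

PNS ≈ 0.169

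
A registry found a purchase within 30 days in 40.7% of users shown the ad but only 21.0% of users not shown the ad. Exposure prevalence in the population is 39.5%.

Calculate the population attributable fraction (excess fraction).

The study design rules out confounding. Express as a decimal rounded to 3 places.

p₁ = 0.407, p₀ = 0.21.
Overall risk P(Y=1) = π·p₁ + (1−π)·p₀ = 0.395×0.407 + 0.605×0.21 = 0.28782.
Under exogeneity, PAF = [P(Y=1) − p₀] / P(Y=1).
PAF = (0.28782 − 0.21) / 0.28782 ≈ 0.2704

PAF ≈ 0.270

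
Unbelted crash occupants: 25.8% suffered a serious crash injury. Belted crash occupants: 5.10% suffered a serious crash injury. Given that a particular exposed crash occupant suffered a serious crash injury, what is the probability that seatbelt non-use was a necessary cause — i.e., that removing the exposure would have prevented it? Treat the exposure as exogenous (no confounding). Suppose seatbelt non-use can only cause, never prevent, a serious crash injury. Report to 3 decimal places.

PN ≈ 0.802

p₁ = 0.258, p₀ = 0.051.
Under exogeneity and monotonicity, PN = (p₁ − p₀) / p₁.
PN = (0.258 − 0.051) / 0.258 = 0.207 / 0.258 ≈ 0.8023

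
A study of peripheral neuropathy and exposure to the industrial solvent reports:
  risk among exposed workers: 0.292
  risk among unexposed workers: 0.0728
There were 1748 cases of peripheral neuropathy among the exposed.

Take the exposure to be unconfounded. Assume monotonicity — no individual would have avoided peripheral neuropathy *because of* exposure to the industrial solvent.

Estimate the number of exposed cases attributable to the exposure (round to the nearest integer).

about 1312 cases

Let p₁ = 0.292, p₀ = 0.0728.
PN = (p₁ − p₀)/p₁ = (0.292 − 0.0728) / 0.292 ≈ 0.75068.
Attributable cases ≈ PN × (exposed cases) = 0.75068 × 1748 ≈ 1312.20.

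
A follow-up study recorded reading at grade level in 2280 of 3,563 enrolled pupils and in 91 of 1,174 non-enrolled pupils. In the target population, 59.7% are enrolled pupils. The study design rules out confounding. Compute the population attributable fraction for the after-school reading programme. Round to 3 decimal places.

PAF ≈ 0.812

p₁ = P(outcome | exposed) = 2280/3563 = 0.63991
p₀ = P(outcome | unexposed) = 91/1174 = 0.077513
Overall risk P(Y=1) = π·p₁ + (1−π)·p₀ = 0.597×0.63991 + 0.403×0.077513 = 0.41326.
Under exogeneity, PAF = [P(Y=1) − p₀] / P(Y=1).
PAF = (0.41326 − 0.077513) / 0.41326 ≈ 0.8124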